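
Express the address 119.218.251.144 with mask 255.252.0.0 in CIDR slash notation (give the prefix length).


Binary: 11111111.11111100.00000000.00000000
Count leading 1s
Prefix: /14


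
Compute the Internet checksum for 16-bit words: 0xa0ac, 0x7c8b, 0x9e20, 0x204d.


Sum all words (with carry folding):
+ 0xa0ac = 0xa0ac
+ 0x7c8b = 0x1d38
+ 0x9e20 = 0xbb58
+ 0x204d = 0xdba5
One's complement: ~0xdba5
Checksum = 0x245a


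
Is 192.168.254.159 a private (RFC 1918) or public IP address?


RFC 1918 private ranges:
  10.0.0.0/8 (10.0.0.0 - 10.255.255.255)
  172.16.0.0/12 (172.16.0.0 - 172.31.255.255)
  192.168.0.0/16 (192.168.0.0 - 192.168.255.255)
Private (in 192.168.0.0/16)


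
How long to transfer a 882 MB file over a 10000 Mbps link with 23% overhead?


Effective throughput = 10000 * (1 - 23/100) = 7700 Mbps
File size in Mb = 882 * 8 = 7056 Mb
Time = 7056 / 7700
Time = 0.9164 seconds


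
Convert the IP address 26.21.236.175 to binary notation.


26 = 00011010
21 = 00010101
236 = 11101100
175 = 10101111
Binary: 00011010.00010101.11101100.10101111


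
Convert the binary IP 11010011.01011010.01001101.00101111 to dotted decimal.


11010011 = 211
01011010 = 90
01001101 = 77
00101111 = 47
IP: 211.90.77.47


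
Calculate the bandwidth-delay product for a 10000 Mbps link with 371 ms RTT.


BDP = bandwidth * RTT
= 10000 Mbps * 371 ms
= 10000 * 1e6 * 371 / 1000 bits
= 3710000000 bits
= 463750000 bytes
= 452880.8594 KB
BDP = 3710000000 bits (463750000 bytes)


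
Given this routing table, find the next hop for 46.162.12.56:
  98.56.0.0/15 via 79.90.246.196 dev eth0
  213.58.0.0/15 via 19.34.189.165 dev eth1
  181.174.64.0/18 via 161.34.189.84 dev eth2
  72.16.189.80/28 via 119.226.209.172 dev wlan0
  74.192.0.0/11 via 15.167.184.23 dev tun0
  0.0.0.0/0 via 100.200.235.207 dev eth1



Longest prefix match for 46.162.12.56:
  /15 98.56.0.0: no
  /15 213.58.0.0: no
  /18 181.174.64.0: no
  /28 72.16.189.80: no
  /11 74.192.0.0: no
  /0 0.0.0.0: MATCH
Selected: next-hop 100.200.235.207 via eth1 (matched /0)


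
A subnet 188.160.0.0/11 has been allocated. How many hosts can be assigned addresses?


Host bits = 32 - 11 = 21
Total addresses = 2^21 = 2097152
Usable = total - 2 (network and broadcast)
Usable hosts: 2097150


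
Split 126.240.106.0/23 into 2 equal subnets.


New prefix = 23 + 1 = 24
Each subnet has 256 addresses
  126.240.106.0/24
  126.240.107.0/24
Subnets: 126.240.106.0/24, 126.240.107.0/24


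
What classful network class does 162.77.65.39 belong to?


First octet: 162
Binary: 10100010
10xxxxxx -> Class B (128-191)
Class B, default mask 255.255.0.0 (/16)


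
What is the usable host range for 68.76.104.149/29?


Network: 68.76.104.144
Broadcast: 68.76.104.151
First usable = network + 1
Last usable = broadcast - 1
Range: 68.76.104.145 to 68.76.104.150


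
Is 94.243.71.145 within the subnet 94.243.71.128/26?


Subnet network: 94.243.71.128
Test IP AND mask: 94.243.71.128
Yes, 94.243.71.145 is in 94.243.71.128/26


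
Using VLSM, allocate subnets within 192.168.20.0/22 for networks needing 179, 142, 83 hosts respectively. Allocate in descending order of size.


179 hosts -> /24 (254 usable): 192.168.20.0/24
142 hosts -> /24 (254 usable): 192.168.21.0/24
83 hosts -> /25 (126 usable): 192.168.22.0/25
Allocation: 192.168.20.0/24 (179 hosts, 254 usable); 192.168.21.0/24 (142 hosts, 254 usable); 192.168.22.0/25 (83 hosts, 126 usable)


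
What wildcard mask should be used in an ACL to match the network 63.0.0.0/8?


Subnet mask: 255.0.0.0
Wildcard = 255.255.255.255 - subnet mask
255 - 255 = 0
255 - 0 = 255
255 - 0 = 255
255 - 0 = 255
Wildcard: 0.255.255.255


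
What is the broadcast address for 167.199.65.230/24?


Network: 167.199.65.0/24
Host bits = 8
Set all host bits to 1:
Broadcast: 167.199.65.255


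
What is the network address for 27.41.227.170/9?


IP:   00011011.00101001.11100011.10101010
Mask: 11111111.10000000.00000000.00000000
AND operation:
Net:  00011011.00000000.00000000.00000000
Network: 27.0.0.0/9


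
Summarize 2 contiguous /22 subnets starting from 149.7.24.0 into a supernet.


Original prefix: /22
Number of subnets: 2 = 2^1
New prefix = 22 - 1 = 21
Supernet: 149.7.24.0/21


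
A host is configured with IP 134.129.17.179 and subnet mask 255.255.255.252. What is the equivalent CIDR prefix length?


Binary: 11111111.11111111.11111111.11111100
Count leading 1s
Prefix: /30


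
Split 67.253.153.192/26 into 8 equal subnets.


New prefix = 26 + 3 = 29
Each subnet has 8 addresses
  67.253.153.192/29
  67.253.153.200/29
  67.253.153.208/29
  67.253.153.216/29
  67.253.153.224/29
  67.253.153.232/29
  67.253.153.240/29
  67.253.153.248/29
Subnets: 67.253.153.192/29, 67.253.153.200/29, 67.253.153.208/29, 67.253.153.216/29, 67.253.153.224/29, 67.253.153.232/29, 67.253.153.240/29, 67.253.153.248/29


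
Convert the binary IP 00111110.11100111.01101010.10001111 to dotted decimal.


00111110 = 62
11100111 = 231
01101010 = 106
10001111 = 143
IP: 62.231.106.143


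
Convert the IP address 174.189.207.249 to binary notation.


174 = 10101110
189 = 10111101
207 = 11001111
249 = 11111001
Binary: 10101110.10111101.11001111.11111001


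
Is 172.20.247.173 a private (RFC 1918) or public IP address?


RFC 1918 private ranges:
  10.0.0.0/8 (10.0.0.0 - 10.255.255.255)
  172.16.0.0/12 (172.16.0.0 - 172.31.255.255)
  192.168.0.0/16 (192.168.0.0 - 192.168.255.255)
Private (in 172.16.0.0/12)


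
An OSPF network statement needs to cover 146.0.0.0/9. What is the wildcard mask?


Subnet mask: 255.128.0.0
Wildcard = 255.255.255.255 - subnet mask
255 - 255 = 0
255 - 128 = 127
255 - 0 = 255
255 - 0 = 255
Wildcard: 0.127.255.255


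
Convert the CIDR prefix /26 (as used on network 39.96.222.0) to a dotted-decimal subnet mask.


/26 means 26 network bits, 6 host bits
Binary: 11111111111111111111111111000000
Mask: 255.255.255.192


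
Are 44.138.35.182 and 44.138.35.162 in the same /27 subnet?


Mask: 255.255.255.224
44.138.35.182 AND mask = 44.138.35.160
44.138.35.162 AND mask = 44.138.35.160
Yes, same subnet (44.138.35.160)


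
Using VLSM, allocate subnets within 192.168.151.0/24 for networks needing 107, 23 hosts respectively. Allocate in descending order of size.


107 hosts -> /25 (126 usable): 192.168.151.0/25
23 hosts -> /27 (30 usable): 192.168.151.128/27
Allocation: 192.168.151.0/25 (107 hosts, 126 usable); 192.168.151.128/27 (23 hosts, 30 usable)


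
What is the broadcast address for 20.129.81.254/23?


Network: 20.129.80.0/23
Host bits = 9
Set all host bits to 1:
Broadcast: 20.129.81.255


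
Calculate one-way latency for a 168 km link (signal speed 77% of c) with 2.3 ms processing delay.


Speed = 0.77 * 3e5 km/s = 231000 km/s
Propagation delay = 168 / 231000 = 0.0007 s = 0.7273 ms
Processing delay = 2.3 ms
Total one-way latency = 3.0273 ms


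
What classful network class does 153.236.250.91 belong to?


First octet: 153
Binary: 10011001
10xxxxxx -> Class B (128-191)
Class B, default mask 255.255.0.0 (/16)


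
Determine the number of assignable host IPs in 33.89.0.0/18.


Host bits = 32 - 18 = 14
Total addresses = 2^14 = 16384
Usable = total - 2 (network and broadcast)
Usable hosts: 16382


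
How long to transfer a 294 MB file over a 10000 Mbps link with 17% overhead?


Effective throughput = 10000 * (1 - 17/100) = 8300 Mbps
File size in Mb = 294 * 8 = 2352 Mb
Time = 2352 / 8300
Time = 0.2834 seconds


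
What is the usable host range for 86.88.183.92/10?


Network: 86.64.0.0
Broadcast: 86.127.255.255
First usable = network + 1
Last usable = broadcast - 1
Range: 86.64.0.1 to 86.127.255.254


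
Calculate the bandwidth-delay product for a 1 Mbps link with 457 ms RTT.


BDP = bandwidth * RTT
= 1 Mbps * 457 ms
= 1 * 1e6 * 457 / 1000 bits
= 457000 bits
= 57125 bytes
= 55.7861 KB
BDP = 457000 bits (57125 bytes)


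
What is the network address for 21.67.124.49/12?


IP:   00010101.01000011.01111100.00110001
Mask: 11111111.11110000.00000000.00000000
AND operation:
Net:  00010101.01000000.00000000.00000000
Network: 21.64.0.0/12


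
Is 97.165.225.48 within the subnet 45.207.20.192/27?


Subnet network: 45.207.20.192
Test IP AND mask: 97.165.225.32
No, 97.165.225.48 is not in 45.207.20.192/27


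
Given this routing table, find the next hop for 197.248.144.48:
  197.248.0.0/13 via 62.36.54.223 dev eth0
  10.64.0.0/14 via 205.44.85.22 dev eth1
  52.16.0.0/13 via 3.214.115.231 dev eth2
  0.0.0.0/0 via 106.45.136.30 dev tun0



Longest prefix match for 197.248.144.48:
  /13 197.248.0.0: MATCH
  /14 10.64.0.0: no
  /13 52.16.0.0: no
  /0 0.0.0.0: MATCH
Selected: next-hop 62.36.54.223 via eth0 (matched /13)


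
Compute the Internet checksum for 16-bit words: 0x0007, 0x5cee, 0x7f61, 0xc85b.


Sum all words (with carry folding):
+ 0x0007 = 0x0007
+ 0x5cee = 0x5cf5
+ 0x7f61 = 0xdc56
+ 0xc85b = 0xa4b2
One's complement: ~0xa4b2
Checksum = 0x5b4d


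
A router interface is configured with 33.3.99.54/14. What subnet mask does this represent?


/14 means 14 network bits, 18 host bits
Binary: 11111111111111000000000000000000
Mask: 255.252.0.0


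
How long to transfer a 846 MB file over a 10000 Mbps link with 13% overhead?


Effective throughput = 10000 * (1 - 13/100) = 8700 Mbps
File size in Mb = 846 * 8 = 6768 Mb
Time = 6768 / 8700
Time = 0.7779 seconds


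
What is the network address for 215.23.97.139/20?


IP:   11010111.00010111.01100001.10001011
Mask: 11111111.11111111.11110000.00000000
AND operation:
Net:  11010111.00010111.01100000.00000000
Network: 215.23.96.0/20


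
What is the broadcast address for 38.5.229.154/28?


Network: 38.5.229.144/28
Host bits = 4
Set all host bits to 1:
Broadcast: 38.5.229.159


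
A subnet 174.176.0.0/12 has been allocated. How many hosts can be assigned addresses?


Host bits = 32 - 12 = 20
Total addresses = 2^20 = 1048576
Usable = total - 2 (network and broadcast)
Usable hosts: 1048574


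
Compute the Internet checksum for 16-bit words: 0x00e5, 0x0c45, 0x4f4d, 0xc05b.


Sum all words (with carry folding):
+ 0x00e5 = 0x00e5
+ 0x0c45 = 0x0d2a
+ 0x4f4d = 0x5c77
+ 0xc05b = 0x1cd3
One's complement: ~0x1cd3
Checksum = 0xe32c


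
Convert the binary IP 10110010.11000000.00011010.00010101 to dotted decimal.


10110010 = 178
11000000 = 192
00011010 = 26
00010101 = 21
IP: 178.192.26.21


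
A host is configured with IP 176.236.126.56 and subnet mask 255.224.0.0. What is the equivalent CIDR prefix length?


Binary: 11111111.11100000.00000000.00000000
Count leading 1s
Prefix: /11


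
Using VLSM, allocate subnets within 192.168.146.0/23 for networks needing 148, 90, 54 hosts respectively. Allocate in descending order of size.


148 hosts -> /24 (254 usable): 192.168.146.0/24
90 hosts -> /25 (126 usable): 192.168.147.0/25
54 hosts -> /26 (62 usable): 192.168.147.128/26
Allocation: 192.168.146.0/24 (148 hosts, 254 usable); 192.168.147.0/25 (90 hosts, 126 usable); 192.168.147.128/26 (54 hosts, 62 usable)


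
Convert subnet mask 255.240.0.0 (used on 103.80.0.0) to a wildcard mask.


Subnet mask: 255.240.0.0
Wildcard = 255.255.255.255 - subnet mask
255 - 255 = 0
255 - 240 = 15
255 - 0 = 255
255 - 0 = 255
Wildcard: 0.15.255.255


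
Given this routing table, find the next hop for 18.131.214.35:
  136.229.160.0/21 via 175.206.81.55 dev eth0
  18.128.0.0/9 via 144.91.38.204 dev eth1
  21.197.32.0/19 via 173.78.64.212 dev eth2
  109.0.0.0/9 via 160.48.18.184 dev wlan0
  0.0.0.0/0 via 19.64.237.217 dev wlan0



Longest prefix match for 18.131.214.35:
  /21 136.229.160.0: no
  /9 18.128.0.0: MATCH
  /19 21.197.32.0: no
  /9 109.0.0.0: no
  /0 0.0.0.0: MATCH
Selected: next-hop 144.91.38.204 via eth1 (matched /9)


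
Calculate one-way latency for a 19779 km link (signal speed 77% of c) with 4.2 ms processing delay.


Speed = 0.77 * 3e5 km/s = 231000 km/s
Propagation delay = 19779 / 231000 = 0.0856 s = 85.6234 ms
Processing delay = 4.2 ms
Total one-way latency = 89.8234 ms


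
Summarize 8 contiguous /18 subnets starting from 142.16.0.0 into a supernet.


Original prefix: /18
Number of subnets: 8 = 2^3
New prefix = 18 - 3 = 15
Supernet: 142.16.0.0/15


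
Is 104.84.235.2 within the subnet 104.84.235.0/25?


Subnet network: 104.84.235.0
Test IP AND mask: 104.84.235.0
Yes, 104.84.235.2 is in 104.84.235.0/25


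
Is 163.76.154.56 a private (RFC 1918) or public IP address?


RFC 1918 private ranges:
  10.0.0.0/8 (10.0.0.0 - 10.255.255.255)
  172.16.0.0/12 (172.16.0.0 - 172.31.255.255)
  192.168.0.0/16 (192.168.0.0 - 192.168.255.255)
Public (not in any RFC 1918 range)


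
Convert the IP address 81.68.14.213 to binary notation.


81 = 01010001
68 = 01000100
14 = 00001110
213 = 11010101
Binary: 01010001.01000100.00001110.11010101


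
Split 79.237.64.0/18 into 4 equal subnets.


New prefix = 18 + 2 = 20
Each subnet has 4096 addresses
  79.237.64.0/20
  79.237.80.0/20
  79.237.96.0/20
  79.237.112.0/20
Subnets: 79.237.64.0/20, 79.237.80.0/20, 79.237.96.0/20, 79.237.112.0/20


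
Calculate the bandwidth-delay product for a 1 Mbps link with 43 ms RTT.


BDP = bandwidth * RTT
= 1 Mbps * 43 ms
= 1 * 1e6 * 43 / 1000 bits
= 43000 bits
= 5375 bytes
= 5.249 KB
BDP = 43000 bits (5375 bytes)


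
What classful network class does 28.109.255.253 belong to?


First octet: 28
Binary: 00011100
0xxxxxxx -> Class A (1-126)
Class A, default mask 255.0.0.0 (/8)


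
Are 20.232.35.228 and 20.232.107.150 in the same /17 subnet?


Mask: 255.255.128.0
20.232.35.228 AND mask = 20.232.0.0
20.232.107.150 AND mask = 20.232.0.0
Yes, same subnet (20.232.0.0)


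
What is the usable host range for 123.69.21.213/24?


Network: 123.69.21.0
Broadcast: 123.69.21.255
First usable = network + 1
Last usable = broadcast - 1
Range: 123.69.21.1 to 123.69.21.254


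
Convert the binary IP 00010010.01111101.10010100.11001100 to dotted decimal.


00010010 = 18
01111101 = 125
10010100 = 148
11001100 = 204
IP: 18.125.148.204


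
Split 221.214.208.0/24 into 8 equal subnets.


New prefix = 24 + 3 = 27
Each subnet has 32 addresses
  221.214.208.0/27
  221.214.208.32/27
  221.214.208.64/27
  221.214.208.96/27
  221.214.208.128/27
  221.214.208.160/27
  221.214.208.192/27
  221.214.208.224/27
Subnets: 221.214.208.0/27, 221.214.208.32/27, 221.214.208.64/27, 221.214.208.96/27, 221.214.208.128/27, 221.214.208.160/27, 221.214.208.192/27, 221.214.208.224/27


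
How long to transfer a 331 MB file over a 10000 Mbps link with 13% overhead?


Effective throughput = 10000 * (1 - 13/100) = 8700 Mbps
File size in Mb = 331 * 8 = 2648 Mb
Time = 2648 / 8700
Time = 0.3044 seconds


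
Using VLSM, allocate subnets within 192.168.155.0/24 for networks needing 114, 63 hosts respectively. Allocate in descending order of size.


114 hosts -> /25 (126 usable): 192.168.155.0/25
63 hosts -> /25 (126 usable): 192.168.155.128/25
Allocation: 192.168.155.0/25 (114 hosts, 126 usable); 192.168.155.128/25 (63 hosts, 126 usable)


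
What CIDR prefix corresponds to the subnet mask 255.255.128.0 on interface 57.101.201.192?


Binary: 11111111.11111111.10000000.00000000
Count leading 1s
Prefix: /17


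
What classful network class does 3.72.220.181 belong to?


First octet: 3
Binary: 00000011
0xxxxxxx -> Class A (1-126)
Class A, default mask 255.0.0.0 (/8)


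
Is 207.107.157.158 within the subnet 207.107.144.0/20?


Subnet network: 207.107.144.0
Test IP AND mask: 207.107.144.0
Yes, 207.107.157.158 is in 207.107.144.0/20


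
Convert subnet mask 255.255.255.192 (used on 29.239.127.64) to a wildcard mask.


Subnet mask: 255.255.255.192
Wildcard = 255.255.255.255 - subnet mask
255 - 255 = 0
255 - 255 = 0
255 - 255 = 0
255 - 192 = 63
Wildcard: 0.0.0.63


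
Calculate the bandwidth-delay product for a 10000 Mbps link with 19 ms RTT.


BDP = bandwidth * RTT
= 10000 Mbps * 19 ms
= 10000 * 1e6 * 19 / 1000 bits
= 190000000 bits
= 23750000 bytes
= 23193.3594 KB
BDP = 190000000 bits (23750000 bytes)


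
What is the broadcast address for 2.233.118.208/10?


Network: 2.192.0.0/10
Host bits = 22
Set all host bits to 1:
Broadcast: 2.255.255.255


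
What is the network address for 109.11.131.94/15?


IP:   01101101.00001011.10000011.01011110
Mask: 11111111.11111110.00000000.00000000
AND operation:
Net:  01101101.00001010.00000000.00000000
Network: 109.10.0.0/15


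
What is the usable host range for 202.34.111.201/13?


Network: 202.32.0.0
Broadcast: 202.39.255.255
First usable = network + 1
Last usable = broadcast - 1
Range: 202.32.0.1 to 202.39.255.254


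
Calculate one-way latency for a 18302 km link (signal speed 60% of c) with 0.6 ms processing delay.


Speed = 0.6 * 3e5 km/s = 180000 km/s
Propagation delay = 18302 / 180000 = 0.1017 s = 101.6778 ms
Processing delay = 0.6 ms
Total one-way latency = 102.2778 ms


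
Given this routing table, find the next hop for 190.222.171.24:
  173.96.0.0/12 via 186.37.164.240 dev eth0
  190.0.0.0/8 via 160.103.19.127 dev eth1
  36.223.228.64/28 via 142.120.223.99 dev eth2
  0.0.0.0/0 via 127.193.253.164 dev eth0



Longest prefix match for 190.222.171.24:
  /12 173.96.0.0: no
  /8 190.0.0.0: MATCH
  /28 36.223.228.64: no
  /0 0.0.0.0: MATCH
Selected: next-hop 160.103.19.127 via eth1 (matched /8)


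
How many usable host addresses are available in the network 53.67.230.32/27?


Host bits = 32 - 27 = 5
Total addresses = 2^5 = 32
Usable = total - 2 (network and broadcast)
Usable hosts: 30


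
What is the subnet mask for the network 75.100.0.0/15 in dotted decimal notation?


/15 means 15 network bits, 17 host bits
Binary: 11111111111111100000000000000000
Mask: 255.254.0.0


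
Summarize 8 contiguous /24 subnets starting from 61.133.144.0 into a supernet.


Original prefix: /24
Number of subnets: 8 = 2^3
New prefix = 24 - 3 = 21
Supernet: 61.133.144.0/21


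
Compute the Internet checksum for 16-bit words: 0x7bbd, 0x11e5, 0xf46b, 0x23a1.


Sum all words (with carry folding):
+ 0x7bbd = 0x7bbd
+ 0x11e5 = 0x8da2
+ 0xf46b = 0x820e
+ 0x23a1 = 0xa5af
One's complement: ~0xa5af
Checksum = 0x5a50


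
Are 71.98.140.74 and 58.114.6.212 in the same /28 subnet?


Mask: 255.255.255.240
71.98.140.74 AND mask = 71.98.140.64
58.114.6.212 AND mask = 58.114.6.208
No, different subnets (71.98.140.64 vs 58.114.6.208)


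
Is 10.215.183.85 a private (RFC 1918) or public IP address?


RFC 1918 private ranges:
  10.0.0.0/8 (10.0.0.0 - 10.255.255.255)
  172.16.0.0/12 (172.16.0.0 - 172.31.255.255)
  192.168.0.0/16 (192.168.0.0 - 192.168.255.255)
Private (in 10.0.0.0/8)


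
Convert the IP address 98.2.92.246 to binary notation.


98 = 01100010
2 = 00000010
92 = 01011100
246 = 11110110
Binary: 01100010.00000010.01011100.11110110


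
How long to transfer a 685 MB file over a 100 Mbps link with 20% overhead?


Effective throughput = 100 * (1 - 20/100) = 80 Mbps
File size in Mb = 685 * 8 = 5480 Mb
Time = 5480 / 80
Time = 68.5 seconds


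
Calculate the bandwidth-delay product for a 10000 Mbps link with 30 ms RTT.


BDP = bandwidth * RTT
= 10000 Mbps * 30 ms
= 10000 * 1e6 * 30 / 1000 bits
= 300000000 bits
= 37500000 bytes
= 36621.0938 KB
BDP = 300000000 bits (37500000 bytes)


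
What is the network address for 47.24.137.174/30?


IP:   00101111.00011000.10001001.10101110
Mask: 11111111.11111111.11111111.11111100
AND operation:
Net:  00101111.00011000.10001001.10101100
Network: 47.24.137.172/30


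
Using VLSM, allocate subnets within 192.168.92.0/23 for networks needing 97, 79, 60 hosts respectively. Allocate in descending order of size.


97 hosts -> /25 (126 usable): 192.168.92.0/25
79 hosts -> /25 (126 usable): 192.168.92.128/25
60 hosts -> /26 (62 usable): 192.168.93.0/26
Allocation: 192.168.92.0/25 (97 hosts, 126 usable); 192.168.92.128/25 (79 hosts, 126 usable); 192.168.93.0/26 (60 hosts, 62 usable)


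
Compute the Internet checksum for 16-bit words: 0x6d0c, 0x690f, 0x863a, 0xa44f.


Sum all words (with carry folding):
+ 0x6d0c = 0x6d0c
+ 0x690f = 0xd61b
+ 0x863a = 0x5c56
+ 0xa44f = 0x00a6
One's complement: ~0x00a6
Checksum = 0xff59


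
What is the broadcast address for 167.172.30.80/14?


Network: 167.172.0.0/14
Host bits = 18
Set all host bits to 1:
Broadcast: 167.175.255.255


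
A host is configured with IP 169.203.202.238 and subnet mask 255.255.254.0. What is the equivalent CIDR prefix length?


Binary: 11111111.11111111.11111110.00000000
Count leading 1s
Prefix: /23


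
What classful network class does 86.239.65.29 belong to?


First octet: 86
Binary: 01010110
0xxxxxxx -> Class A (1-126)
Class A, default mask 255.0.0.0 (/8)


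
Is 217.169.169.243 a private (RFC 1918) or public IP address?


RFC 1918 private ranges:
  10.0.0.0/8 (10.0.0.0 - 10.255.255.255)
  172.16.0.0/12 (172.16.0.0 - 172.31.255.255)
  192.168.0.0/16 (192.168.0.0 - 192.168.255.255)
Public (not in any RFC 1918 range)


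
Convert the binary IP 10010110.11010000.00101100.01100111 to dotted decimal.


10010110 = 150
11010000 = 208
00101100 = 44
01100111 = 103
IP: 150.208.44.103


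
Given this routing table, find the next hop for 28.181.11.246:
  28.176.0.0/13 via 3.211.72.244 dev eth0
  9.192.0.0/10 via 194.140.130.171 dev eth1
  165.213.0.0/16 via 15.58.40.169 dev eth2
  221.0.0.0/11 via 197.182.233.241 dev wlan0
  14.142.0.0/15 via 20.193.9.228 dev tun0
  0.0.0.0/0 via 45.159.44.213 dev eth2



Longest prefix match for 28.181.11.246:
  /13 28.176.0.0: MATCH
  /10 9.192.0.0: no
  /16 165.213.0.0: no
  /11 221.0.0.0: no
  /15 14.142.0.0: no
  /0 0.0.0.0: MATCH
Selected: next-hop 3.211.72.244 via eth0 (matched /13)


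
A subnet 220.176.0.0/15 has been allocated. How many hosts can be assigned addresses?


Host bits = 32 - 15 = 17
Total addresses = 2^17 = 131072
Usable = total - 2 (network and broadcast)
Usable hosts: 131070


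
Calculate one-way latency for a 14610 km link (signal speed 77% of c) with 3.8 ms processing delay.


Speed = 0.77 * 3e5 km/s = 231000 km/s
Propagation delay = 14610 / 231000 = 0.0632 s = 63.2468 ms
Processing delay = 3.8 ms
Total one-way latency = 67.0468 ms


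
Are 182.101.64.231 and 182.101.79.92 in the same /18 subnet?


Mask: 255.255.192.0
182.101.64.231 AND mask = 182.101.64.0
182.101.79.92 AND mask = 182.101.64.0
Yes, same subnet (182.101.64.0)


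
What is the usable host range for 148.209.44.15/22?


Network: 148.209.44.0
Broadcast: 148.209.47.255
First usable = network + 1
Last usable = broadcast - 1
Range: 148.209.44.1 to 148.209.47.254


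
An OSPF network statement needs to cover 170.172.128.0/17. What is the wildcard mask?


Subnet mask: 255.255.128.0
Wildcard = 255.255.255.255 - subnet mask
255 - 255 = 0
255 - 255 = 0
255 - 128 = 127
255 - 0 = 255
Wildcard: 0.0.127.255


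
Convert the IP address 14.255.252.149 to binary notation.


14 = 00001110
255 = 11111111
252 = 11111100
149 = 10010101
Binary: 00001110.11111111.11111100.10010101


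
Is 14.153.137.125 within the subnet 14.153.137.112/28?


Subnet network: 14.153.137.112
Test IP AND mask: 14.153.137.112
Yes, 14.153.137.125 is in 14.153.137.112/28


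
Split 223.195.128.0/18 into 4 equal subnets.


New prefix = 18 + 2 = 20
Each subnet has 4096 addresses
  223.195.128.0/20
  223.195.144.0/20
  223.195.160.0/20
  223.195.176.0/20
Subnets: 223.195.128.0/20, 223.195.144.0/20, 223.195.160.0/20, 223.195.176.0/20


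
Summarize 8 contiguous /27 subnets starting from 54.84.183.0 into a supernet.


Original prefix: /27
Number of subnets: 8 = 2^3
New prefix = 27 - 3 = 24
Supernet: 54.84.183.0/24


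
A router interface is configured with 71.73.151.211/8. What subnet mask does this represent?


/8 means 8 network bits, 24 host bits
Binary: 11111111000000000000000000000000
Mask: 255.0.0.0


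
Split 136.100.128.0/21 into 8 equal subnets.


New prefix = 21 + 3 = 24
Each subnet has 256 addresses
  136.100.128.0/24
  136.100.129.0/24
  136.100.130.0/24
  136.100.131.0/24
  136.100.132.0/24
  136.100.133.0/24
  136.100.134.0/24
  136.100.135.0/24
Subnets: 136.100.128.0/24, 136.100.129.0/24, 136.100.130.0/24, 136.100.131.0/24, 136.100.132.0/24, 136.100.133.0/24, 136.100.134.0/24, 136.100.135.0/24


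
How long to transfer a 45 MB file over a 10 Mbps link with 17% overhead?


Effective throughput = 10 * (1 - 17/100) = 8.3 Mbps
File size in Mb = 45 * 8 = 360 Mb
Time = 360 / 8.3
Time = 43.3735 seconds


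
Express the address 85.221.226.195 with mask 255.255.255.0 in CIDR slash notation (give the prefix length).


Binary: 11111111.11111111.11111111.00000000
Count leading 1s
Prefix: /24


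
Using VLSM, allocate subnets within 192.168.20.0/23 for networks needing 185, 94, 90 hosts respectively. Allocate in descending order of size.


185 hosts -> /24 (254 usable): 192.168.20.0/24
94 hosts -> /25 (126 usable): 192.168.21.0/25
90 hosts -> /25 (126 usable): 192.168.21.128/25
Allocation: 192.168.20.0/24 (185 hosts, 254 usable); 192.168.21.0/25 (94 hosts, 126 usable); 192.168.21.128/25 (90 hosts, 126 usable)


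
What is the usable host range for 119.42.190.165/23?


Network: 119.42.190.0
Broadcast: 119.42.191.255
First usable = network + 1
Last usable = broadcast - 1
Range: 119.42.190.1 to 119.42.191.254


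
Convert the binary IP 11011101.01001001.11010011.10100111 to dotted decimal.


11011101 = 221
01001001 = 73
11010011 = 211
10100111 = 167
IP: 221.73.211.167


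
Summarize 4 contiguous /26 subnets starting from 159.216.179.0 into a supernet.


Original prefix: /26
Number of subnets: 4 = 2^2
New prefix = 26 - 2 = 24
Supernet: 159.216.179.0/24


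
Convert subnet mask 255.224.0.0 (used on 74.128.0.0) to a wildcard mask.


Subnet mask: 255.224.0.0
Wildcard = 255.255.255.255 - subnet mask
255 - 255 = 0
255 - 224 = 31
255 - 0 = 255
255 - 0 = 255
Wildcard: 0.31.255.255


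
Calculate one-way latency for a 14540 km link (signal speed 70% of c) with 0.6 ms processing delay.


Speed = 0.7 * 3e5 km/s = 210000 km/s
Propagation delay = 14540 / 210000 = 0.0692 s = 69.2381 ms
Processing delay = 0.6 ms
Total one-way latency = 69.8381 ms


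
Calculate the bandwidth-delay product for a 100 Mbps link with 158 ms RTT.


BDP = bandwidth * RTT
= 100 Mbps * 158 ms
= 100 * 1e6 * 158 / 1000 bits
= 15800000 bits
= 1975000 bytes
= 1928.7109 KB
BDP = 15800000 bits (1975000 bytes)


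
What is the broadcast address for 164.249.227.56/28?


Network: 164.249.227.48/28
Host bits = 4
Set all host bits to 1:
Broadcast: 164.249.227.63


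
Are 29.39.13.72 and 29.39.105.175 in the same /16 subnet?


Mask: 255.255.0.0
29.39.13.72 AND mask = 29.39.0.0
29.39.105.175 AND mask = 29.39.0.0
Yes, same subnet (29.39.0.0)


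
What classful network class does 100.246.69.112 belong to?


First octet: 100
Binary: 01100100
0xxxxxxx -> Class A (1-126)
Class A, default mask 255.0.0.0 (/8)


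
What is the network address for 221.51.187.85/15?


IP:   11011101.00110011.10111011.01010101
Mask: 11111111.11111110.00000000.00000000
AND operation:
Net:  11011101.00110010.00000000.00000000
Network: 221.50.0.0/15


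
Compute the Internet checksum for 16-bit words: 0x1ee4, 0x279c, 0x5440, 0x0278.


Sum all words (with carry folding):
+ 0x1ee4 = 0x1ee4
+ 0x279c = 0x4680
+ 0x5440 = 0x9ac0
+ 0x0278 = 0x9d38
One's complement: ~0x9d38
Checksum = 0x62c7


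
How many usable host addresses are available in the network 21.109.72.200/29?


Host bits = 32 - 29 = 3
Total addresses = 2^3 = 8
Usable = total - 2 (network and broadcast)
Usable hosts: 6


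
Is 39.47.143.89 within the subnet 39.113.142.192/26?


Subnet network: 39.113.142.192
Test IP AND mask: 39.47.143.64
No, 39.47.143.89 is not in 39.113.142.192/26


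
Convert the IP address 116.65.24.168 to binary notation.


116 = 01110100
65 = 01000001
24 = 00011000
168 = 10101000
Binary: 01110100.01000001.00011000.10101000


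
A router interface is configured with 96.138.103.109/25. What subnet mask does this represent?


/25 means 25 network bits, 7 host bits
Binary: 11111111111111111111111110000000
Mask: 255.255.255.128


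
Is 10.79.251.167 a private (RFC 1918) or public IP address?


RFC 1918 private ranges:
  10.0.0.0/8 (10.0.0.0 - 10.255.255.255)
  172.16.0.0/12 (172.16.0.0 - 172.31.255.255)
  192.168.0.0/16 (192.168.0.0 - 192.168.255.255)
Private (in 10.0.0.0/8)


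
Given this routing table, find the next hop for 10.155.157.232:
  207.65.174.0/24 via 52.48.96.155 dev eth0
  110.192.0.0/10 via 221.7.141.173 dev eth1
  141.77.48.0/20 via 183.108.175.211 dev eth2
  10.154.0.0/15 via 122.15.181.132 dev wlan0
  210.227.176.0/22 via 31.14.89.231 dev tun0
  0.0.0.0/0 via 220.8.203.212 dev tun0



Longest prefix match for 10.155.157.232:
  /24 207.65.174.0: no
  /10 110.192.0.0: no
  /20 141.77.48.0: no
  /15 10.154.0.0: MATCH
  /22 210.227.176.0: no
  /0 0.0.0.0: MATCH
Selected: next-hop 122.15.181.132 via wlan0 (matched /15)


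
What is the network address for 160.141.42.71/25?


IP:   10100000.10001101.00101010.01000111
Mask: 11111111.11111111.11111111.10000000
AND operation:
Net:  10100000.10001101.00101010.00000000
Network: 160.141.42.0/25


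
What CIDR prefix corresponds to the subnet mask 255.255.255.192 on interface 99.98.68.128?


Binary: 11111111.11111111.11111111.11000000
Count leading 1s
Prefix: /26


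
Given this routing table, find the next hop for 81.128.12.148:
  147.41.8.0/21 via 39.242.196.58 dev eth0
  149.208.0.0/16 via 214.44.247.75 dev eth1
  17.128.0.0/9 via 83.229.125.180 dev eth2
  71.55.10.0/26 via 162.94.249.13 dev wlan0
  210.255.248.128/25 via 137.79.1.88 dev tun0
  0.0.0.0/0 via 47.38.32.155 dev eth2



Longest prefix match for 81.128.12.148:
  /21 147.41.8.0: no
  /16 149.208.0.0: no
  /9 17.128.0.0: no
  /26 71.55.10.0: no
  /25 210.255.248.128: no
  /0 0.0.0.0: MATCH
Selected: next-hop 47.38.32.155 via eth2 (matched /0)


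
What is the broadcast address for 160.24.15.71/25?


Network: 160.24.15.0/25
Host bits = 7
Set all host bits to 1:
Broadcast: 160.24.15.127


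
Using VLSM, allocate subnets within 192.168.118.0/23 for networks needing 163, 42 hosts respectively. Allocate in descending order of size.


163 hosts -> /24 (254 usable): 192.168.118.0/24
42 hosts -> /26 (62 usable): 192.168.119.0/26
Allocation: 192.168.118.0/24 (163 hosts, 254 usable); 192.168.119.0/26 (42 hosts, 62 usable)


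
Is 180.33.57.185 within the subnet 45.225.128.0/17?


Subnet network: 45.225.128.0
Test IP AND mask: 180.33.0.0
No, 180.33.57.185 is not in 45.225.128.0/17


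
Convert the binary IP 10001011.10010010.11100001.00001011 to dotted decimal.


10001011 = 139
10010010 = 146
11100001 = 225
00001011 = 11
IP: 139.146.225.11


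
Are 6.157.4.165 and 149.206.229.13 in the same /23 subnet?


Mask: 255.255.254.0
6.157.4.165 AND mask = 6.157.4.0
149.206.229.13 AND mask = 149.206.228.0
No, different subnets (6.157.4.0 vs 149.206.228.0)


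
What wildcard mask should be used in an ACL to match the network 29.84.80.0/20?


Subnet mask: 255.255.240.0
Wildcard = 255.255.255.255 - subnet mask
255 - 255 = 0
255 - 255 = 0
255 - 240 = 15
255 - 0 = 255
Wildcard: 0.0.15.255


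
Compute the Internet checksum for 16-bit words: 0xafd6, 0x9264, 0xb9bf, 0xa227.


Sum all words (with carry folding):
+ 0xafd6 = 0xafd6
+ 0x9264 = 0x423b
+ 0xb9bf = 0xfbfa
+ 0xa227 = 0x9e22
One's complement: ~0x9e22
Checksum = 0x61dd


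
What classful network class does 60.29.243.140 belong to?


First octet: 60
Binary: 00111100
0xxxxxxx -> Class A (1-126)
Class A, default mask 255.0.0.0 (/8)


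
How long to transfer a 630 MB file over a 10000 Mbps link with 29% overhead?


Effective throughput = 10000 * (1 - 29/100) = 7100 Mbps
File size in Mb = 630 * 8 = 5040 Mb
Time = 5040 / 7100
Time = 0.7099 seconds


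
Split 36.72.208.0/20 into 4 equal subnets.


New prefix = 20 + 2 = 22
Each subnet has 1024 addresses
  36.72.208.0/22
  36.72.212.0/22
  36.72.216.0/22
  36.72.220.0/22
Subnets: 36.72.208.0/22, 36.72.212.0/22, 36.72.216.0/22, 36.72.220.0/22


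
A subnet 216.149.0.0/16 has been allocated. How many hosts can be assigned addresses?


Host bits = 32 - 16 = 16
Total addresses = 2^16 = 65536
Usable = total - 2 (network and broadcast)
Usable hosts: 65534


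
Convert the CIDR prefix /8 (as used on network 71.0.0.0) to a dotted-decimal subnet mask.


/8 means 8 network bits, 24 host bits
Binary: 11111111000000000000000000000000
Mask: 255.0.0.0


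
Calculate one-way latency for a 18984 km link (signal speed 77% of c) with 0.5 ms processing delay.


Speed = 0.77 * 3e5 km/s = 231000 km/s
Propagation delay = 18984 / 231000 = 0.0822 s = 82.1818 ms
Processing delay = 0.5 ms
Total one-way latency = 82.6818 ms


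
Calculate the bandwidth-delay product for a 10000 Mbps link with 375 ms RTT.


BDP = bandwidth * RTT
= 10000 Mbps * 375 ms
= 10000 * 1e6 * 375 / 1000 bits
= 3750000000 bits
= 468750000 bytes
= 457763.6719 KB
BDP = 3750000000 bits (468750000 bytes)


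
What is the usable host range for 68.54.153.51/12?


Network: 68.48.0.0
Broadcast: 68.63.255.255
First usable = network + 1
Last usable = broadcast - 1
Range: 68.48.0.1 to 68.63.255.254


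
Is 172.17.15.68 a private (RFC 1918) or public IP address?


RFC 1918 private ranges:
  10.0.0.0/8 (10.0.0.0 - 10.255.255.255)
  172.16.0.0/12 (172.16.0.0 - 172.31.255.255)
  192.168.0.0/16 (192.168.0.0 - 192.168.255.255)
Private (in 172.16.0.0/12)


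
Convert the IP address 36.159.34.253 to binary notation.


36 = 00100100
159 = 10011111
34 = 00100010
253 = 11111101
Binary: 00100100.10011111.00100010.11111101


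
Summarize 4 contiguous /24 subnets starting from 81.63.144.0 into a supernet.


Original prefix: /24
Number of subnets: 4 = 2^2
New prefix = 24 - 2 = 22
Supernet: 81.63.144.0/22


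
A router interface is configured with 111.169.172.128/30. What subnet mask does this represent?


/30 means 30 network bits, 2 host bits
Binary: 11111111111111111111111111111100
Mask: 255.255.255.252


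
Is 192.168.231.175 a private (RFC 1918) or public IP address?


RFC 1918 private ranges:
  10.0.0.0/8 (10.0.0.0 - 10.255.255.255)
  172.16.0.0/12 (172.16.0.0 - 172.31.255.255)
  192.168.0.0/16 (192.168.0.0 - 192.168.255.255)
Private (in 192.168.0.0/16)


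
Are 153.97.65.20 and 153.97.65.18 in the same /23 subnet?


Mask: 255.255.254.0
153.97.65.20 AND mask = 153.97.64.0
153.97.65.18 AND mask = 153.97.64.0
Yes, same subnet (153.97.64.0)


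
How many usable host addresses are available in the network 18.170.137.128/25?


Host bits = 32 - 25 = 7
Total addresses = 2^7 = 128
Usable = total - 2 (network and broadcast)
Usable hosts: 126


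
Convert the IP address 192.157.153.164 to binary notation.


192 = 11000000
157 = 10011101
153 = 10011001
164 = 10100100
Binary: 11000000.10011101.10011001.10100100


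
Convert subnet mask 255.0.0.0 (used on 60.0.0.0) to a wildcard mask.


Subnet mask: 255.0.0.0
Wildcard = 255.255.255.255 - subnet mask
255 - 255 = 0
255 - 0 = 255
255 - 0 = 255
255 - 0 = 255
Wildcard: 0.255.255.255


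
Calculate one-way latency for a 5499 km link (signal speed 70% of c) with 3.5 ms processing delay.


Speed = 0.7 * 3e5 km/s = 210000 km/s
Propagation delay = 5499 / 210000 = 0.0262 s = 26.1857 ms
Processing delay = 3.5 ms
Total one-way latency = 29.6857 ms


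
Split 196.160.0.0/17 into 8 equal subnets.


New prefix = 17 + 3 = 20
Each subnet has 4096 addresses
  196.160.0.0/20
  196.160.16.0/20
  196.160.32.0/20
  196.160.48.0/20
  196.160.64.0/20
  196.160.80.0/20
  196.160.96.0/20
  196.160.112.0/20
Subnets: 196.160.0.0/20, 196.160.16.0/20, 196.160.32.0/20, 196.160.48.0/20, 196.160.64.0/20, 196.160.80.0/20, 196.160.96.0/20, 196.160.112.0/20


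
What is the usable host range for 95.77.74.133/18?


Network: 95.77.64.0
Broadcast: 95.77.127.255
First usable = network + 1
Last usable = broadcast - 1
Range: 95.77.64.1 to 95.77.127.254


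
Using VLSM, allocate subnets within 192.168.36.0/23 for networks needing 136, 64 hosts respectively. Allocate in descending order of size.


136 hosts -> /24 (254 usable): 192.168.36.0/24
64 hosts -> /25 (126 usable): 192.168.37.0/25
Allocation: 192.168.36.0/24 (136 hosts, 254 usable); 192.168.37.0/25 (64 hosts, 126 usable)


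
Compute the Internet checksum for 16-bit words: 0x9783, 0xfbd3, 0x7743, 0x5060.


Sum all words (with carry folding):
+ 0x9783 = 0x9783
+ 0xfbd3 = 0x9357
+ 0x7743 = 0x0a9b
+ 0x5060 = 0x5afb
One's complement: ~0x5afb
Checksum = 0xa504


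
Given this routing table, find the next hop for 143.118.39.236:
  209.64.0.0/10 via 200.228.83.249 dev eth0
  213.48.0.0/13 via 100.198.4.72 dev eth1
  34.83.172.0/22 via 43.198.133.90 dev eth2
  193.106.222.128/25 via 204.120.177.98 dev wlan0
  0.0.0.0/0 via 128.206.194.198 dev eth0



Longest prefix match for 143.118.39.236:
  /10 209.64.0.0: no
  /13 213.48.0.0: no
  /22 34.83.172.0: no
  /25 193.106.222.128: no
  /0 0.0.0.0: MATCH
Selected: next-hop 128.206.194.198 via eth0 (matched /0)


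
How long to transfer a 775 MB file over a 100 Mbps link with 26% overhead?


Effective throughput = 100 * (1 - 26/100) = 74 Mbps
File size in Mb = 775 * 8 = 6200 Mb
Time = 6200 / 74
Time = 83.7838 seconds


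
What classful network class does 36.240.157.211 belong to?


First octet: 36
Binary: 00100100
0xxxxxxx -> Class A (1-126)
Class A, default mask 255.0.0.0 (/8)


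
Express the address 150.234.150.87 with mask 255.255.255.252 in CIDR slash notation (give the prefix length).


Binary: 11111111.11111111.11111111.11111100
Count leading 1s
Prefix: /30


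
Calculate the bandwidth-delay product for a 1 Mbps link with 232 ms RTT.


BDP = bandwidth * RTT
= 1 Mbps * 232 ms
= 1 * 1e6 * 232 / 1000 bits
= 232000 bits
= 29000 bytes
= 28.3203 KB
BDP = 232000 bits (29000 bytes)


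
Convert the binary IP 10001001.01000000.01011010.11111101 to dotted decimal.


10001001 = 137
01000000 = 64
01011010 = 90
11111101 = 253
IP: 137.64.90.253


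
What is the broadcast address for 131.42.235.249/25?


Network: 131.42.235.128/25
Host bits = 7
Set all host bits to 1:
Broadcast: 131.42.235.255


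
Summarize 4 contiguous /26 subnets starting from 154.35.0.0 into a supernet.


Original prefix: /26
Number of subnets: 4 = 2^2
New prefix = 26 - 2 = 24
Supernet: 154.35.0.0/24


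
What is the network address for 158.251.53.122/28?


IP:   10011110.11111011.00110101.01111010
Mask: 11111111.11111111.11111111.11110000
AND operation:
Net:  10011110.11111011.00110101.01110000
Network: 158.251.53.112/28


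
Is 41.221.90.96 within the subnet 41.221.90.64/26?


Subnet network: 41.221.90.64
Test IP AND mask: 41.221.90.64
Yes, 41.221.90.96 is in 41.221.90.64/26


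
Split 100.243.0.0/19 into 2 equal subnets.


New prefix = 19 + 1 = 20
Each subnet has 4096 addresses
  100.243.0.0/20
  100.243.16.0/20
Subnets: 100.243.0.0/20, 100.243.16.0/20


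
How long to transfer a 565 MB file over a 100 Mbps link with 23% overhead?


Effective throughput = 100 * (1 - 23/100) = 77 Mbps
File size in Mb = 565 * 8 = 4520 Mb
Time = 4520 / 77
Time = 58.7013 seconds


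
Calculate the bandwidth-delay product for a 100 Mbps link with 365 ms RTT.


BDP = bandwidth * RTT
= 100 Mbps * 365 ms
= 100 * 1e6 * 365 / 1000 bits
= 36500000 bits
= 4562500 bytes
= 4455.5664 KB
BDP = 36500000 bits (4562500 bytes)


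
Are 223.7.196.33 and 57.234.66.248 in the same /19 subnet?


Mask: 255.255.224.0
223.7.196.33 AND mask = 223.7.192.0
57.234.66.248 AND mask = 57.234.64.0
No, different subnets (223.7.192.0 vs 57.234.64.0)


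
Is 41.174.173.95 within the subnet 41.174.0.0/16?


Subnet network: 41.174.0.0
Test IP AND mask: 41.174.0.0
Yes, 41.174.173.95 is in 41.174.0.0/16
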